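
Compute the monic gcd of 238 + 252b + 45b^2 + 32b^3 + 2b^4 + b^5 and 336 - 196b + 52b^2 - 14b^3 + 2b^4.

14 + b^2

Euclidean algorithm in ℚ[b]:
  b^5 + 2b^4 + 32b^3 + 45b^2 + 252b + 238 = ((1/2)b + 9/2)(2b^4 - 14b^3 + 52b^2 - 196b + 336) + (69b^3 - 91b^2 + 966b - 1274)
  2b^4 - 14b^3 + 52b^2 - 196b + 336 = ((2/69)b - 784/4761)(69b^3 - 91b^2 + 966b - 1274) + ((42920/4761)b^2 + 600880/4761)
  69b^3 - 91b^2 + 966b - 1274 = ((328509/42920)b - 433251/42920)((42920/4761)b^2 + 600880/4761) + (0)
Last nonzero remainder: (42920/4761)b^2 + 600880/4761. Dividing through by 42920/4761 gives the monic gcd b^2 + 14.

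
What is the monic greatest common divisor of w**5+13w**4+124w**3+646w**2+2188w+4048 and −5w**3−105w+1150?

Euclidean algorithm in ℚ[w]:
  w**5+13w**4+124w**3+646w**2+2188w+4048 = (−(1/5)w**2−(13/5)w−103/5)(−5w**3−105w+1150) + (603w**2+3015w+27738)
  −5w**3−105w+1150 = (−(5/603)w+25/603)(603w**2+3015w+27738) + (0)
Last nonzero remainder: 603w**2+3015w+27738. Dividing through by 603 gives the monic gcd w**2+5w+46.

w**2+5w+46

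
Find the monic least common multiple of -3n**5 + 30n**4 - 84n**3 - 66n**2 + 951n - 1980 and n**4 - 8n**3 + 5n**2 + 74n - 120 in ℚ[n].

n**6 - 12n**5 + 48n**4 - 34n**3 - 361n**2 + 1294n - 1320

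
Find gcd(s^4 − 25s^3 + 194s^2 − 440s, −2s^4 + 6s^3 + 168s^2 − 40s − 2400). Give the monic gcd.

Apply the Euclidean algorithm:
  s^4 − 25s^3 + 194s^2 − 440s = (−1/2)(−2s^4 + 6s^3 + 168s^2 − 40s − 2400) + (−22s^3 + 278s^2 − 460s − 1200)
  −2s^4 + 6s^3 + 168s^2 − 40s − 2400 = ((1/11)s + 106/121)(−22s^3 + 278s^2 − 460s − 1200) + (−(4080/121)s^2 + (57120/121)s − 163200/121)
  −22s^3 + 278s^2 − 460s − 1200 = ((1331/2040)s + 121/136)(−(4080/121)s^2 + (57120/121)s − 163200/121) + (0)
Last nonzero remainder: −(4080/121)s^2 + (57120/121)s − 163200/121. Dividing through by −4080/121 gives the monic gcd s^2 − 14s + 40.

s^2 − 14s + 40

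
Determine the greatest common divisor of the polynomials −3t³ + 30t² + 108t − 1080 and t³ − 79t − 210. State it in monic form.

t − 10

Euclidean algorithm in ℚ[t]:
  −3t³ + 30t² + 108t − 1080 = (−3)(t³ − 79t − 210) + (30t² − 129t − 1710)
  t³ − 79t − 210 = ((1/30)t + 43/300)(30t² − 129t − 1710) + (−(351/100)t + 351/10)
  30t² − 129t − 1710 = (−(1000/117)t − 1900/39)(−(351/100)t + 351/10) + (0)
Last nonzero remainder: −(351/100)t + 351/10. Dividing through by −351/100 gives the monic gcd t − 10.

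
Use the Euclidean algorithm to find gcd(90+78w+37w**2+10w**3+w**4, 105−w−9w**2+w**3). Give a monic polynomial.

3+w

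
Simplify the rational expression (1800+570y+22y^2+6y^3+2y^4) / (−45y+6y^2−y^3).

Euclidean algorithm in ℚ[y]:
  2y^4+6y^3+22y^2+570y+1800 = (−2y−18)(−y^3+6y^2−45y) + (40y^2−240y+1800)
  −y^3+6y^2−45y = (−(1/40)y)(40y^2−240y+1800) + (0)
Last nonzero remainder: 40y^2−240y+1800. Dividing through by 40 gives the monic gcd y^2−6y+45.
Cancel y^2−6y+45 from numerator and denominator to get the reduced form.

(−40−18y−2y^2)/(y)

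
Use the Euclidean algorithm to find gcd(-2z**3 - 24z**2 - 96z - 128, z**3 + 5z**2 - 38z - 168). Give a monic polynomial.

Apply the Euclidean algorithm:
  -2z**3 - 24z**2 - 96z - 128 = (-2)(z**3 + 5z**2 - 38z - 168) + (-14z**2 - 172z - 464)
  z**3 + 5z**2 - 38z - 168 = (-(1/14)z + 51/98)(-14z**2 - 172z - 464) + ((900/49)z + 3600/49)
  -14z**2 - 172z - 464 = (-(343/450)z - 1421/225)((900/49)z + 3600/49) + (0)
Last nonzero remainder: (900/49)z + 3600/49. Dividing through by 900/49 gives the monic gcd z + 4.

z + 4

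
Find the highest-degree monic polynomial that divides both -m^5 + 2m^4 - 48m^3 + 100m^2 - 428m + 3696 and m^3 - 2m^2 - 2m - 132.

m^2 + 4m + 22

Apply the Euclidean algorithm:
  -m^5 + 2m^4 - 48m^3 + 100m^2 - 428m + 3696 = (-m^2 - 50)(m^3 - 2m^2 - 2m - 132) + (-132m^2 - 528m - 2904)
  m^3 - 2m^2 - 2m - 132 = (-(1/132)m + 1/22)(-132m^2 - 528m - 2904) + (0)
Last nonzero remainder: -132m^2 - 528m - 2904. Dividing through by -132 gives the monic gcd m^2 + 4m + 22.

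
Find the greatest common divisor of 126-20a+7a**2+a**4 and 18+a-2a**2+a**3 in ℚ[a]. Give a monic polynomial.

Apply the Euclidean algorithm:
  a**4+7a**2-20a+126 = (a+2)(a**3-2a**2+a+18) + (10a**2-40a+90)
  a**3-2a**2+a+18 = ((1/10)a+1/5)(10a**2-40a+90) + (0)
Last nonzero remainder: 10a**2-40a+90. Dividing through by 10 gives the monic gcd a**2-4a+9.

9-4a+a**2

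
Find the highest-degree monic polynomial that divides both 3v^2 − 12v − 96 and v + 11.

1

Apply the Euclidean algorithm:
  3v^2 − 12v − 96 = (3v − 45)(v + 11) + (399)
  v + 11 = ((1/399)v + 11/399)(399) + (0)
The last nonzero remainder is the constant 399, so the polynomials are coprime and gcd = 1.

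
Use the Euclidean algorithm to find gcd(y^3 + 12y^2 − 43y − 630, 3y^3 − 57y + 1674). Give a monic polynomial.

Apply the Euclidean algorithm:
  y^3 + 12y^2 − 43y − 630 = (1/3)(3y^3 − 57y + 1674) + (12y^2 − 24y − 1188)
  3y^3 − 57y + 1674 = ((1/4)y + 1/2)(12y^2 − 24y − 1188) + (252y + 2268)
  12y^2 − 24y − 1188 = ((1/21)y − 11/21)(252y + 2268) + (0)
Last nonzero remainder: 252y + 2268. Dividing through by 252 gives the monic gcd y + 9.

y + 9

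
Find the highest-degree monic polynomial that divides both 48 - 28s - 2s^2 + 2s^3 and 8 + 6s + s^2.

4 + s

Euclidean algorithm in ℚ[s]:
  2s^3 - 2s^2 - 28s + 48 = (2s - 14)(s^2 + 6s + 8) + (40s + 160)
  s^2 + 6s + 8 = ((1/40)s + 1/20)(40s + 160) + (0)
Last nonzero remainder: 40s + 160. Dividing through by 40 gives the monic gcd s + 4.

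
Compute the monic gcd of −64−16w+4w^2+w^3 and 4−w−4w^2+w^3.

−4+w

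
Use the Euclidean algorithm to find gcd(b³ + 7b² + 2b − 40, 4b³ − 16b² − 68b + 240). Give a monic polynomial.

Repeated division with remainder:
  b³ + 7b² + 2b − 40 = (1/4)(4b³ − 16b² − 68b + 240) + (11b² + 19b − 100)
  4b³ − 16b² − 68b + 240 = ((4/11)b − 252/121)(11b² + 19b − 100) + ((960/121)b + 3840/121)
  11b² + 19b − 100 = ((1331/960)b − 605/192)((960/121)b + 3840/121) + (0)
Last nonzero remainder: (960/121)b + 3840/121. Dividing through by 960/121 gives the monic gcd b + 4.

b + 4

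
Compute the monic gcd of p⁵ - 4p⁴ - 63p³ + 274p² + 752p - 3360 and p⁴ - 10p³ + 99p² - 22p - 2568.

p² - 2p - 24

Repeated division with remainder:
  p⁵ - 4p⁴ - 63p³ + 274p² + 752p - 3360 = (p + 6)(p⁴ - 10p³ + 99p² - 22p - 2568) + (-102p³ - 298p² + 3452p + 12048)
  p⁴ - 10p³ + 99p² - 22p - 2568 = (-(1/102)p + 659/5202)(-102p³ - 298p² + 3452p + 12048) + ((443716/2601)p² - (887432/2601)p - 3549728/867)
  -102p³ - 298p² + 3452p + 12048 = (-(132651/221858)p - 652851/221858)((443716/2601)p² - (887432/2601)p - 3549728/867) + (0)
Last nonzero remainder: (443716/2601)p² - (887432/2601)p - 3549728/867. Dividing through by 443716/2601 gives the monic gcd p² - 2p - 24.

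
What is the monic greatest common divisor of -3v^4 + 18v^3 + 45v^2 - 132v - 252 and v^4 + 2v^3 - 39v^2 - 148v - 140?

v^3 - 3v^2 - 24v - 28

By polynomial division,
  -3v^4 + 18v^3 + 45v^2 - 132v - 252 = (-3)(v^4 + 2v^3 - 39v^2 - 148v - 140) + (24v^3 - 72v^2 - 576v - 672)
  v^4 + 2v^3 - 39v^2 - 148v - 140 = ((1/24)v + 5/24)(24v^3 - 72v^2 - 576v - 672) + (0)
Last nonzero remainder: 24v^3 - 72v^2 - 576v - 672. Dividing through by 24 gives the monic gcd v^3 - 3v^2 - 24v - 28.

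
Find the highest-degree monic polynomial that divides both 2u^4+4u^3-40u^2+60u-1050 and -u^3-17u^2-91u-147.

By polynomial division,
  2u^4+4u^3-40u^2+60u-1050 = (-2u+30)(-u^3-17u^2-91u-147) + (288u^2+2496u+3360)
  -u^3-17u^2-91u-147 = (-(1/288)u-25/864)(288u^2+2496u+3360) + (-(64/9)u-448/9)
  288u^2+2496u+3360 = (-(81/2)u-135/2)(-(64/9)u-448/9) + (0)
Last nonzero remainder: -(64/9)u-448/9. Dividing through by -64/9 gives the monic gcd u+7.

u+7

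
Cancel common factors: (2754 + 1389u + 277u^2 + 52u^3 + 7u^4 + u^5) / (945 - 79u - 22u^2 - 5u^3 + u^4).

Repeated division with remainder:
  u^5 + 7u^4 + 52u^3 + 277u^2 + 1389u + 2754 = (u + 12)(u^4 - 5u^3 - 22u^2 - 79u + 945) + (134u^3 + 620u^2 + 1392u - 8586)
  u^4 - 5u^3 - 22u^2 - 79u + 945 = ((1/134)u - 645/8978)(134u^3 + 620u^2 + 1392u - 8586) + ((54560/4489)u^2 + (381920/4489)u + 1473120/4489)
  134u^3 + 620u^2 + 1392u - 8586 = ((300763/27280)u - 713751/27280)((54560/4489)u^2 + (381920/4489)u + 1473120/4489) + (0)
Last nonzero remainder: (54560/4489)u^2 + (381920/4489)u + 1473120/4489. Dividing through by 54560/4489 gives the monic gcd u^2 + 7u + 27.
Cancel u^2 + 7u + 27 from numerator and denominator to get the reduced form.

(102 + 25u + u^3)/(35 - 12u + u^2)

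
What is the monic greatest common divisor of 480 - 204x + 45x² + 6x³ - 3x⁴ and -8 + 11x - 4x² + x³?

Apply the Euclidean algorithm:
  -3x⁴ + 6x³ + 45x² - 204x + 480 = (-3x - 6)(x³ - 4x² + 11x - 8) + (54x² - 162x + 432)
  x³ - 4x² + 11x - 8 = ((1/54)x - 1/54)(54x² - 162x + 432) + (0)
Last nonzero remainder: 54x² - 162x + 432. Dividing through by 54 gives the monic gcd x² - 3x + 8.

8 - 3x + x²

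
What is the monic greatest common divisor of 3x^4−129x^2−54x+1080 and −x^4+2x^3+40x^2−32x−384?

Apply the Euclidean algorithm:
  3x^4−129x^2−54x+1080 = (−3)(−x^4+2x^3+40x^2−32x−384) + (6x^3−9x^2−150x−72)
  −x^4+2x^3+40x^2−32x−384 = (−(1/6)x+1/12)(6x^3−9x^2−150x−72) + ((63/4)x^2−(63/2)x−378)
  6x^3−9x^2−150x−72 = ((8/21)x+4/21)((63/4)x^2−(63/2)x−378) + (0)
Last nonzero remainder: (63/4)x^2−(63/2)x−378. Dividing through by 63/4 gives the monic gcd x^2−2x−24.

x^2−2x−24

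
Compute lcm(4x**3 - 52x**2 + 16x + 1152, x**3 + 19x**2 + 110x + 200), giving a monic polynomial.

Euclidean algorithm in ℚ[x]:
  4x**3 - 52x**2 + 16x + 1152 = (4)(x**3 + 19x**2 + 110x + 200) + (-128x**2 - 424x + 352)
  x**3 + 19x**2 + 110x + 200 = (-(1/128)x - 251/2048)(-128x**2 - 424x + 352) + ((15561/256)x + 15561/64)
  -128x**2 - 424x + 352 = (-(32768/15561)x + 22528/15561)((15561/256)x + 15561/64) + (0)
Last nonzero remainder: (15561/256)x + 15561/64. Dividing through by 15561/256 gives the monic gcd x + 4.
Then lcm(f, g) = f·g / gcd(f, g); expanding and making the result monic gives the answer.

x**5 + 2x**4 - 141x**3 - 302x**2 + 4520x + 14400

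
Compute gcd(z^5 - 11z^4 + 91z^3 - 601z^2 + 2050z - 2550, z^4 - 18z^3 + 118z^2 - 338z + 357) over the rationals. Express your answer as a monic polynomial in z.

z^3 - 11z^2 + 41z - 51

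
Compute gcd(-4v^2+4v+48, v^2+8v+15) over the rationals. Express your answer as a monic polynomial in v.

Euclidean algorithm in ℚ[v]:
  -4v^2+4v+48 = (-4)(v^2+8v+15) + (36v+108)
  v^2+8v+15 = ((1/36)v+5/36)(36v+108) + (0)
Last nonzero remainder: 36v+108. Dividing through by 36 gives the monic gcd v+3.

v+3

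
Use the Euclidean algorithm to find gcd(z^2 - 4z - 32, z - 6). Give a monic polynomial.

1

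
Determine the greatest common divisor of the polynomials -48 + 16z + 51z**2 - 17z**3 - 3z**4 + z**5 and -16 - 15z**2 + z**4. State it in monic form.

-16 + z**2

Euclidean algorithm in ℚ[z]:
  z**5 - 3z**4 - 17z**3 + 51z**2 + 16z - 48 = (z - 3)(z**4 - 15z**2 - 16) + (-2z**3 + 6z**2 + 32z - 96)
  z**4 - 15z**2 - 16 = (-(1/2)z - 3/2)(-2z**3 + 6z**2 + 32z - 96) + (10z**2 - 160)
  -2z**3 + 6z**2 + 32z - 96 = (-(1/5)z + 3/5)(10z**2 - 160) + (0)
Last nonzero remainder: 10z**2 - 160. Dividing through by 10 gives the monic gcd z**2 - 16.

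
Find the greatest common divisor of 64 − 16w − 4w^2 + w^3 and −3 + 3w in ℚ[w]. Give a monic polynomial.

Apply the Euclidean algorithm:
  w^3 − 4w^2 − 16w + 64 = ((1/3)w^2 − w − 19/3)(3w − 3) + (45)
  3w − 3 = ((1/15)w − 1/15)(45) + (0)
The last nonzero remainder is the constant 45, so the polynomials are coprime and gcd = 1.

1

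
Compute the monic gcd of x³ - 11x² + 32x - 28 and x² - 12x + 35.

Euclidean algorithm in ℚ[x]:
  x³ - 11x² + 32x - 28 = (x + 1)(x² - 12x + 35) + (9x - 63)
  x² - 12x + 35 = ((1/9)x - 5/9)(9x - 63) + (0)
Last nonzero remainder: 9x - 63. Dividing through by 9 gives the monic gcd x - 7.

x - 7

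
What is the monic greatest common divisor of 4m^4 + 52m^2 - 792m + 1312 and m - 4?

Euclidean algorithm in ℚ[m]:
  4m^4 + 52m^2 - 792m + 1312 = (4m^3 + 16m^2 + 116m - 328)(m - 4) + (0)
The last nonzero remainder m - 4 is already monic.

m - 4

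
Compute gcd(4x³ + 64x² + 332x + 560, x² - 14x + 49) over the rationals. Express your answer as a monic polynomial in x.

1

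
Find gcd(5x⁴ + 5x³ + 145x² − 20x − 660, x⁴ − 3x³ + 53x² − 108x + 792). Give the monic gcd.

Apply the Euclidean algorithm:
  5x⁴ + 5x³ + 145x² − 20x − 660 = (5)(x⁴ − 3x³ + 53x² − 108x + 792) + (20x³ − 120x² + 520x − 4620)
  x⁴ − 3x³ + 53x² − 108x + 792 = ((1/20)x + 3/20)(20x³ − 120x² + 520x − 4620) + (45x² + 45x + 1485)
  20x³ − 120x² + 520x − 4620 = ((4/9)x − 28/9)(45x² + 45x + 1485) + (0)
Last nonzero remainder: 45x² + 45x + 1485. Dividing through by 45 gives the monic gcd x² + x + 33.

x² + x + 33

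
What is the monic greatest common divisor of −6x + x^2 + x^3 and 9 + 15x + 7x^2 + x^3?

3 + x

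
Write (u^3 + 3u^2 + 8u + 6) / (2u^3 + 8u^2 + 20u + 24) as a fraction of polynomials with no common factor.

(u + 1)/(2u + 4)

Euclidean algorithm in ℚ[u]:
  u^3 + 3u^2 + 8u + 6 = (1/2)(2u^3 + 8u^2 + 20u + 24) + (-u^2 - 2u - 6)
  2u^3 + 8u^2 + 20u + 24 = (-2u - 4)(-u^2 - 2u - 6) + (0)
Last nonzero remainder: -u^2 - 2u - 6. Dividing through by -1 gives the monic gcd u^2 + 2u + 6.
Cancel u^2 + 2u + 6 from numerator and denominator to get the reduced form.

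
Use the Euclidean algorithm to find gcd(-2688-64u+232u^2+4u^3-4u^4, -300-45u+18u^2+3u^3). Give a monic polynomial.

-4+u

Repeated division with remainder:
  -4u^4+4u^3+232u^2-64u-2688 = (-(4/3)u+28/3)(3u^3+18u^2-45u-300) + (4u^2-44u+112)
  3u^3+18u^2-45u-300 = ((3/4)u+51/4)(4u^2-44u+112) + (432u-1728)
  4u^2-44u+112 = ((1/108)u-7/108)(432u-1728) + (0)
Last nonzero remainder: 432u-1728. Dividing through by 432 gives the monic gcd u-4.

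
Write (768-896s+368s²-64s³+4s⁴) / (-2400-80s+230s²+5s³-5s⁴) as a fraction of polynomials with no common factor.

(-32+24s-4s²)/(100+45s+5s²)

By polynomial division,
  4s⁴-64s³+368s²-896s+768 = (-4/5)(-5s⁴+5s³+230s²-80s-2400) + (-60s³+552s²-960s-1152)
  -5s⁴+5s³+230s²-80s-2400 = ((1/12)s+41/60)(-60s³+552s²-960s-1152) + (-(336/5)s²+672s-8064/5)
  -60s³+552s²-960s-1152 = ((25/28)s+5/7)(-(336/5)s²+672s-8064/5) + (0)
Last nonzero remainder: -(336/5)s²+672s-8064/5. Dividing through by -336/5 gives the monic gcd s²-10s+24.
Cancel s²-10s+24 from numerator and denominator to get the reduced form.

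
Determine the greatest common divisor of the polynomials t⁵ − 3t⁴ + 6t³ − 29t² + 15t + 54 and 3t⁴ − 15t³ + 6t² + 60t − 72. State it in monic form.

t² − 5t + 6

Euclidean algorithm in ℚ[t]:
  t⁵ − 3t⁴ + 6t³ − 29t² + 15t + 54 = ((1/3)t + 2/3)(3t⁴ − 15t³ + 6t² + 60t − 72) + (14t³ − 53t² − t + 102)
  3t⁴ − 15t³ + 6t² + 60t − 72 = ((3/14)t − 51/196)(14t³ − 53t² − t + 102) + (−(1485/196)t² + (7425/196)t − 4455/98)
  14t³ − 53t² − t + 102 = (−(2744/1485)t − 3332/1485)(−(1485/196)t² + (7425/196)t − 4455/98) + (0)
Last nonzero remainder: −(1485/196)t² + (7425/196)t − 4455/98. Dividing through by −1485/196 gives the monic gcd t² − 5t + 6.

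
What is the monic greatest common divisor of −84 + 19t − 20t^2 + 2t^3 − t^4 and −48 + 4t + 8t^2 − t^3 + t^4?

12 − t + t^2

Apply the Euclidean algorithm:
  −t^4 + 2t^3 − 20t^2 + 19t − 84 = (−1)(t^4 − t^3 + 8t^2 + 4t − 48) + (t^3 − 12t^2 + 23t − 132)
  t^4 − t^3 + 8t^2 + 4t − 48 = (t + 11)(t^3 − 12t^2 + 23t − 132) + (117t^2 − 117t + 1404)
  t^3 − 12t^2 + 23t − 132 = ((1/117)t − 11/117)(117t^2 − 117t + 1404) + (0)
Last nonzero remainder: 117t^2 − 117t + 1404. Dividing through by 117 gives the monic gcd t^2 − t + 12.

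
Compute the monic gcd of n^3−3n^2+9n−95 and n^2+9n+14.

Euclidean algorithm in ℚ[n]:
  n^3−3n^2+9n−95 = (n−12)(n^2+9n+14) + (103n+73)
  n^2+9n+14 = ((1/103)n+854/10609)(103n+73) + (86184/10609)
  103n+73 = ((1092727/86184)n+774457/86184)(86184/10609) + (0)
The last nonzero remainder is the constant 86184/10609, so the polynomials are coprime and gcd = 1.

1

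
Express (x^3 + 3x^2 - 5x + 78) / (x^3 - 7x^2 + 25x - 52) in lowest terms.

(x + 6)/(x - 4)

Euclidean algorithm in ℚ[x]:
  x^3 + 3x^2 - 5x + 78 = (x^3 - 7x^2 + 25x - 52) + (10x^2 - 30x + 130)
  x^3 - 7x^2 + 25x - 52 = ((1/10)x - 2/5)(10x^2 - 30x + 130) + (0)
Last nonzero remainder: 10x^2 - 30x + 130. Dividing through by 10 gives the monic gcd x^2 - 3x + 13.
Cancel x^2 - 3x + 13 from numerator and denominator to get the reduced form.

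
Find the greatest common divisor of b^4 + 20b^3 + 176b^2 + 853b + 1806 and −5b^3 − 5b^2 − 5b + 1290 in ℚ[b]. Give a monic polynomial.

b^2 + 7b + 43

By polynomial division,
  b^4 + 20b^3 + 176b^2 + 853b + 1806 = (−(1/5)b − 19/5)(−5b^3 − 5b^2 − 5b + 1290) + (156b^2 + 1092b + 6708)
  −5b^3 − 5b^2 − 5b + 1290 = (−(5/156)b + 5/26)(156b^2 + 1092b + 6708) + (0)
Last nonzero remainder: 156b^2 + 1092b + 6708. Dividing through by 156 gives the monic gcd b^2 + 7b + 43.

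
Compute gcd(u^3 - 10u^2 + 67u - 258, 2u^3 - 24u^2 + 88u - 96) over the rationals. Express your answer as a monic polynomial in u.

Apply the Euclidean algorithm:
  u^3 - 10u^2 + 67u - 258 = (1/2)(2u^3 - 24u^2 + 88u - 96) + (2u^2 + 23u - 210)
  2u^3 - 24u^2 + 88u - 96 = (u - 47/2)(2u^2 + 23u - 210) + ((1677/2)u - 5031)
  2u^2 + 23u - 210 = ((4/1677)u + 70/1677)((1677/2)u - 5031) + (0)
Last nonzero remainder: (1677/2)u - 5031. Dividing through by 1677/2 gives the monic gcd u - 6.

u - 6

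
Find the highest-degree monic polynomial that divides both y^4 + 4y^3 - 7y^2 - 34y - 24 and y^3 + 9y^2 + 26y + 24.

y^2 + 6y + 8

Apply the Euclidean algorithm:
  y^4 + 4y^3 - 7y^2 - 34y - 24 = (y - 5)(y^3 + 9y^2 + 26y + 24) + (12y^2 + 72y + 96)
  y^3 + 9y^2 + 26y + 24 = ((1/12)y + 1/4)(12y^2 + 72y + 96) + (0)
Last nonzero remainder: 12y^2 + 72y + 96. Dividing through by 12 gives the monic gcd y^2 + 6y + 8.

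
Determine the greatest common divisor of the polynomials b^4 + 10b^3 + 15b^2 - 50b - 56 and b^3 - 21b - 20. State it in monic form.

By polynomial division,
  b^4 + 10b^3 + 15b^2 - 50b - 56 = (b + 10)(b^3 - 21b - 20) + (36b^2 + 180b + 144)
  b^3 - 21b - 20 = ((1/36)b - 5/36)(36b^2 + 180b + 144) + (0)
Last nonzero remainder: 36b^2 + 180b + 144. Dividing through by 36 gives the monic gcd b^2 + 5b + 4.

b^2 + 5b + 4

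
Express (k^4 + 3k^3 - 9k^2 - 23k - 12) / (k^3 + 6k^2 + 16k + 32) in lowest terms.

(k^3 - k^2 - 5k - 3)/(k^2 + 2k + 8)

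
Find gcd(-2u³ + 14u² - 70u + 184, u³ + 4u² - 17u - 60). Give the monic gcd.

u - 4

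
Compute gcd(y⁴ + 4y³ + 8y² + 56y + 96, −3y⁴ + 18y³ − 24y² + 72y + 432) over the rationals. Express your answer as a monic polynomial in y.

Euclidean algorithm in ℚ[y]:
  y⁴ + 4y³ + 8y² + 56y + 96 = (−1/3)(−3y⁴ + 18y³ − 24y² + 72y + 432) + (10y³ + 80y + 240)
  −3y⁴ + 18y³ − 24y² + 72y + 432 = (−(3/10)y + 9/5)(10y³ + 80y + 240) + (0)
Last nonzero remainder: 10y³ + 80y + 240. Dividing through by 10 gives the monic gcd y³ + 8y + 24.

y³ + 8y + 24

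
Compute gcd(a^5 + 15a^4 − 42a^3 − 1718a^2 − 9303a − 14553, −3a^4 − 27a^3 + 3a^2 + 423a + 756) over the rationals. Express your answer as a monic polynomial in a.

a^2 + 10a + 21

Euclidean algorithm in ℚ[a]:
  a^5 + 15a^4 − 42a^3 − 1718a^2 − 9303a − 14553 = (−(1/3)a − 2)(−3a^4 − 27a^3 + 3a^2 + 423a + 756) + (−95a^3 − 1571a^2 − 8205a − 13041)
  −3a^4 − 27a^3 + 3a^2 + 423a + 756 = ((3/95)a − 2148/9025)(−95a^3 − 1571a^2 − 8205a − 13041) + (−(1009008/9025)a^2 − (2018016/1805)a − 21189168/9025)
  −95a^3 − 1571a^2 − 8205a − 13041 = ((857375/1009008)a + 622725/112112)(−(1009008/9025)a^2 − (2018016/1805)a − 21189168/9025) + (0)
Last nonzero remainder: −(1009008/9025)a^2 − (2018016/1805)a − 21189168/9025. Dividing through by −1009008/9025 gives the monic gcd a^2 + 10a + 21.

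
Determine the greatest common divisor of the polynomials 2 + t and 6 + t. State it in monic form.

1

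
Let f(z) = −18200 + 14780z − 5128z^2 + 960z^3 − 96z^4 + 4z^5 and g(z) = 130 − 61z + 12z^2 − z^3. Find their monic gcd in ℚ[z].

−130 + 61z − 12z^2 + z^3

Repeated division with remainder:
  4z^5 − 96z^4 + 960z^3 − 5128z^2 + 14780z − 18200 = (−4z^2 + 48z − 140)(−z^3 + 12z^2 − 61z + 130) + (0)
Last nonzero remainder: −z^3 + 12z^2 − 61z + 130. Dividing through by −1 gives the monic gcd z^3 − 12z^2 + 61z − 130.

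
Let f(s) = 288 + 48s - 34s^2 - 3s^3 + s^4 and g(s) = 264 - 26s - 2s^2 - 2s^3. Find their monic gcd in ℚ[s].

-4 + s

Euclidean algorithm in ℚ[s]:
  s^4 - 3s^3 - 34s^2 + 48s + 288 = (-(1/2)s + 2)(-2s^3 - 2s^2 - 26s + 264) + (-43s^2 + 232s - 240)
  -2s^3 - 2s^2 - 26s + 264 = ((2/43)s + 550/1849)(-43s^2 + 232s - 240) + (-(155034/1849)s + 620136/1849)
  -43s^2 + 232s - 240 = ((79507/155034)s - 18490/25839)(-(155034/1849)s + 620136/1849) + (0)
Last nonzero remainder: -(155034/1849)s + 620136/1849. Dividing through by -155034/1849 gives the monic gcd s - 4.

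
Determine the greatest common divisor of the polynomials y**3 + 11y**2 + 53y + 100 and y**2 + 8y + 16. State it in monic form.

Euclidean algorithm in ℚ[y]:
  y**3 + 11y**2 + 53y + 100 = (y + 3)(y**2 + 8y + 16) + (13y + 52)
  y**2 + 8y + 16 = ((1/13)y + 4/13)(13y + 52) + (0)
Last nonzero remainder: 13y + 52. Dividing through by 13 gives the monic gcd y + 4.

y + 4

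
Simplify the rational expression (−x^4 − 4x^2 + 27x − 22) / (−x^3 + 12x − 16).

(x^3 + 2x^2 + 8x − 11)/(x^2 + 2x − 8)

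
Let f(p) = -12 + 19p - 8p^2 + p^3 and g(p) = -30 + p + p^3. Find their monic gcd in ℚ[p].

-3 + p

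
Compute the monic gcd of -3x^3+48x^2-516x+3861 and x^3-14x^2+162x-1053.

x^2-5x+117

Euclidean algorithm in ℚ[x]:
  -3x^3+48x^2-516x+3861 = (-3)(x^3-14x^2+162x-1053) + (6x^2-30x+702)
  x^3-14x^2+162x-1053 = ((1/6)x-3/2)(6x^2-30x+702) + (0)
Last nonzero remainder: 6x^2-30x+702. Dividing through by 6 gives the monic gcd x^2-5x+117.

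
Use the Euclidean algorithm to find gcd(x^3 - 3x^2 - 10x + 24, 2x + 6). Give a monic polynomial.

x + 3

Apply the Euclidean algorithm:
  x^3 - 3x^2 - 10x + 24 = ((1/2)x^2 - 3x + 4)(2x + 6) + (0)
Last nonzero remainder: 2x + 6. Dividing through by 2 gives the monic gcd x + 3.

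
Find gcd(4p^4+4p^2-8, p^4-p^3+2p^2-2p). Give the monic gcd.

Apply the Euclidean algorithm:
  4p^4+4p^2-8 = (4)(p^4-p^3+2p^2-2p) + (4p^3-4p^2+8p-8)
  p^4-p^3+2p^2-2p = ((1/4)p)(4p^3-4p^2+8p-8) + (0)
Last nonzero remainder: 4p^3-4p^2+8p-8. Dividing through by 4 gives the monic gcd p^3-p^2+2p-2.

p^3-p^2+2p-2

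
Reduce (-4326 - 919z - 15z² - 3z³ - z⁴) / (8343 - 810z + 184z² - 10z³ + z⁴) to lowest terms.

Repeated division with remainder:
  -z⁴ - 3z³ - 15z² - 919z - 4326 = (-1)(z⁴ - 10z³ + 184z² - 810z + 8343) + (-13z³ + 169z² - 1729z + 4017)
  z⁴ - 10z³ + 184z² - 810z + 8343 = (-(1/13)z - 3/13)(-13z³ + 169z² - 1729z + 4017) + (90z² - 900z + 9270)
  -13z³ + 169z² - 1729z + 4017 = (-(13/90)z + 13/30)(90z² - 900z + 9270) + (0)
Last nonzero remainder: 90z² - 900z + 9270. Dividing through by 90 gives the monic gcd z² - 10z + 103.
Cancel z² - 10z + 103 from numerator and denominator to get the reduced form.

(-42 - 13z - z²)/(81 + z²)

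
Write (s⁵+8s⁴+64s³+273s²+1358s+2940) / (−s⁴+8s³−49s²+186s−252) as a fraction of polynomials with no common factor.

(−s³−10s²−56s−105)/(s²−6s+9)

Apply the Euclidean algorithm:
  s⁵+8s⁴+64s³+273s²+1358s+2940 = (−s−16)(−s⁴+8s³−49s²+186s−252) + (143s³−325s²+4082s−1092)
  −s⁴+8s³−49s²+186s−252 = (−(1/143)s+63/1573)(143s³−325s²+4082s−1092) + (−(900/121)s²+(1800/121)s−25200/121)
  143s³−325s²+4082s−1092 = (−(17303/900)s+1573/300)(−(900/121)s²+(1800/121)s−25200/121) + (0)
Last nonzero remainder: −(900/121)s²+(1800/121)s−25200/121. Dividing through by −900/121 gives the monic gcd s²−2s+28.
Cancel s²−2s+28 from numerator and denominator to get the reduced form.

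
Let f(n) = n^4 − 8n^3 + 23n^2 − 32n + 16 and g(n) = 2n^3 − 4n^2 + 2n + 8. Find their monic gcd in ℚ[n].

n^2 − 3n + 4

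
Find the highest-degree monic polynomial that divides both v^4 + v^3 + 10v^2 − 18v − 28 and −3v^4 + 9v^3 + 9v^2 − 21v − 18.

v^2 − v − 2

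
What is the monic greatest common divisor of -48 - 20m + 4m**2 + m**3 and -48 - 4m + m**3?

-4 + m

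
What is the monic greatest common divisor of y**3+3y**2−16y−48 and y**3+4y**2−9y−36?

y**2+7y+12

By polynomial division,
  y**3+3y**2−16y−48 = (y**3+4y**2−9y−36) + (−y**2−7y−12)
  y**3+4y**2−9y−36 = (−y+3)(−y**2−7y−12) + (0)
Last nonzero remainder: −y**2−7y−12. Dividing through by −1 gives the monic gcd y**2+7y+12.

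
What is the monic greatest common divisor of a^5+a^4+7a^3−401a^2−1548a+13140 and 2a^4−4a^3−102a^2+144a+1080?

a^3−5a^2−36a+180

Apply the Euclidean algorithm:
  a^5+a^4+7a^3−401a^2−1548a+13140 = ((1/2)a+3/2)(2a^4−4a^3−102a^2+144a+1080) + (64a^3−320a^2−2304a+11520)
  2a^4−4a^3−102a^2+144a+1080 = ((1/32)a+3/32)(64a^3−320a^2−2304a+11520) + (0)
Last nonzero remainder: 64a^3−320a^2−2304a+11520. Dividing through by 64 gives the monic gcd a^3−5a^2−36a+180.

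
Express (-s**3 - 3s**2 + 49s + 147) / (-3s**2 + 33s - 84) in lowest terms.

Apply the Euclidean algorithm:
  -s**3 - 3s**2 + 49s + 147 = ((1/3)s + 14/3)(-3s**2 + 33s - 84) + (-77s + 539)
  -3s**2 + 33s - 84 = ((3/77)s - 12/77)(-77s + 539) + (0)
Last nonzero remainder: -77s + 539. Dividing through by -77 gives the monic gcd s - 7.
Cancel s - 7 from numerator and denominator to get the reduced form.

(s**2 + 10s + 21)/(3s - 12)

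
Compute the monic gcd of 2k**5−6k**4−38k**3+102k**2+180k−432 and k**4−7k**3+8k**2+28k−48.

Repeated division with remainder:
  2k**5−6k**4−38k**3+102k**2+180k−432 = (2k+8)(k**4−7k**3+8k**2+28k−48) + (2k**3−18k**2+52k−48)
  k**4−7k**3+8k**2+28k−48 = ((1/2)k+1)(2k**3−18k**2+52k−48) + (0)
Last nonzero remainder: 2k**3−18k**2+52k−48. Dividing through by 2 gives the monic gcd k**3−9k**2+26k−24.

k**3−9k**2+26k−24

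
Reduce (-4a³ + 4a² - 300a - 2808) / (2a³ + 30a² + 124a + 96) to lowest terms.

By polynomial division,
  -4a³ + 4a² - 300a - 2808 = (-2)(2a³ + 30a² + 124a + 96) + (64a² - 52a - 2616)
  2a³ + 30a² + 124a + 96 = ((1/32)a + 253/512)(64a² - 52a - 2616) + ((29625/128)a + 88875/64)
  64a² - 52a - 2616 = ((8192/29625)a - 55808/29625)((29625/128)a + 88875/64) + (0)
Last nonzero remainder: (29625/128)a + 88875/64. Dividing through by 29625/128 gives the monic gcd a + 6.
Cancel a + 6 from numerator and denominator to get the reduced form.

(-2a² + 14a - 234)/(a² + 9a + 8)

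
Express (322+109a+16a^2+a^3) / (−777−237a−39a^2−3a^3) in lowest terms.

Repeated division with remainder:
  a^3+16a^2+109a+322 = (−1/3)(−3a^3−39a^2−237a−777) + (3a^2+30a+63)
  −3a^3−39a^2−237a−777 = (−a−3)(3a^2+30a+63) + (−84a−588)
  3a^2+30a+63 = (−(1/28)a−3/28)(−84a−588) + (0)
Last nonzero remainder: −84a−588. Dividing through by −84 gives the monic gcd a+7.
Cancel a+7 from numerator and denominator to get the reduced form.

(−46−9a−a^2)/(111+18a+3a^2)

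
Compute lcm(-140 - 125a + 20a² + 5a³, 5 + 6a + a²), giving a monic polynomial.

-140 - 153a - 5a² + 9a³ + a⁴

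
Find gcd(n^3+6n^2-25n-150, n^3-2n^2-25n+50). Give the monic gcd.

Euclidean algorithm in ℚ[n]:
  n^3+6n^2-25n-150 = (n^3-2n^2-25n+50) + (8n^2-200)
  n^3-2n^2-25n+50 = ((1/8)n-1/4)(8n^2-200) + (0)
Last nonzero remainder: 8n^2-200. Dividing through by 8 gives the monic gcd n^2-25.

n^2-25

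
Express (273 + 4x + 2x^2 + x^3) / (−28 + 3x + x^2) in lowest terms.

(39 − 5x + x^2)/(−4 + x)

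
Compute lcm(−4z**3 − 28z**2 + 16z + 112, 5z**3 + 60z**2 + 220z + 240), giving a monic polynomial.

z**5 + 17z**4 + 90z**3 + 100z**2 − 376z − 672

By polynomial division,
  −4z**3 − 28z**2 + 16z + 112 = (−4/5)(5z**3 + 60z**2 + 220z + 240) + (20z**2 + 192z + 304)
  5z**3 + 60z**2 + 220z + 240 = ((1/4)z + 3/5)(20z**2 + 192z + 304) + ((144/5)z + 288/5)
  20z**2 + 192z + 304 = ((25/36)z + 95/18)((144/5)z + 288/5) + (0)
Last nonzero remainder: (144/5)z + 288/5. Dividing through by 144/5 gives the monic gcd z + 2.
Then lcm(f, g) = f·g / gcd(f, g); expanding and making the result monic gives the answer.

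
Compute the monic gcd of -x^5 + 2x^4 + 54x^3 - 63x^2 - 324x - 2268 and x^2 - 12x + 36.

x^2 - 12x + 36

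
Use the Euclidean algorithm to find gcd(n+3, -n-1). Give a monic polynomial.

1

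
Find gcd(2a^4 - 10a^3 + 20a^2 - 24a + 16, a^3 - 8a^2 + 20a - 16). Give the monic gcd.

Euclidean algorithm in ℚ[a]:
  2a^4 - 10a^3 + 20a^2 - 24a + 16 = (2a + 6)(a^3 - 8a^2 + 20a - 16) + (28a^2 - 112a + 112)
  a^3 - 8a^2 + 20a - 16 = ((1/28)a - 1/7)(28a^2 - 112a + 112) + (0)
Last nonzero remainder: 28a^2 - 112a + 112. Dividing through by 28 gives the monic gcd a^2 - 4a + 4.

a^2 - 4a + 4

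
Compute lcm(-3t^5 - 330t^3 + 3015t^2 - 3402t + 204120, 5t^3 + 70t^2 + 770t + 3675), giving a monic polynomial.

By polynomial division,
  -3t^5 - 330t^3 + 3015t^2 - 3402t + 204120 = (-(3/5)t^2 + (42/5)t - 456/5)(5t^3 + 70t^2 + 770t + 3675) + (5136t^2 + 35952t + 539280)
  5t^3 + 70t^2 + 770t + 3675 = ((5/5136)t + 35/5136)(5136t^2 + 35952t + 539280) + (0)
Last nonzero remainder: 5136t^2 + 35952t + 539280. Dividing through by 5136 gives the monic gcd t^2 + 7t + 105.
Then lcm(f, g) = f·g / gcd(f, g); expanding and making the result monic gives the answer.

t^6 + 7t^5 + 110t^4 - 235t^3 - 5901t^2 - 60102t - 476280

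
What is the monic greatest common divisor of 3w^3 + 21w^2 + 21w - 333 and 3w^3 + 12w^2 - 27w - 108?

Euclidean algorithm in ℚ[w]:
  3w^3 + 21w^2 + 21w - 333 = (3w^3 + 12w^2 - 27w - 108) + (9w^2 + 48w - 225)
  3w^3 + 12w^2 - 27w - 108 = ((1/3)w - 4/9)(9w^2 + 48w - 225) + ((208/3)w - 208)
  9w^2 + 48w - 225 = ((27/208)w + 225/208)((208/3)w - 208) + (0)
Last nonzero remainder: (208/3)w - 208. Dividing through by 208/3 gives the monic gcd w - 3.

w - 3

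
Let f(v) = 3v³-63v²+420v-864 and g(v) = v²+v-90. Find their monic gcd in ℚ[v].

v-9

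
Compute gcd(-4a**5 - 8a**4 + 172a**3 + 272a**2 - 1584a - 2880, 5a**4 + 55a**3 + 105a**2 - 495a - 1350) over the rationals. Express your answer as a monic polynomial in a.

a**2 + 9a + 18

Apply the Euclidean algorithm:
  -4a**5 - 8a**4 + 172a**3 + 272a**2 - 1584a - 2880 = (-(4/5)a + 36/5)(5a**4 + 55a**3 + 105a**2 - 495a - 1350) + (-140a**3 - 880a**2 + 900a + 6840)
  5a**4 + 55a**3 + 105a**2 - 495a - 1350 = (-(1/28)a - 33/196)(-140a**3 - 880a**2 + 900a + 6840) + (-(540/49)a**2 - (4860/49)a - 9720/49)
  -140a**3 - 880a**2 + 900a + 6840 = ((343/27)a - 931/27)(-(540/49)a**2 - (4860/49)a - 9720/49) + (0)
Last nonzero remainder: -(540/49)a**2 - (4860/49)a - 9720/49. Dividing through by -540/49 gives the monic gcd a**2 + 9a + 18.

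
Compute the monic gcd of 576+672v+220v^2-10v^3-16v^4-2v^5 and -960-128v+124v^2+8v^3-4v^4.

-48-16v+3v^2+v^3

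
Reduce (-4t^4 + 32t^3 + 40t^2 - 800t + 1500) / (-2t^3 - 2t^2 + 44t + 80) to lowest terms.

(2t^3 - 6t^2 - 50t + 150)/(t^2 + 6t + 8)

Euclidean algorithm in ℚ[t]:
  -4t^4 + 32t^3 + 40t^2 - 800t + 1500 = (2t - 18)(-2t^3 - 2t^2 + 44t + 80) + (-84t^2 - 168t + 2940)
  -2t^3 - 2t^2 + 44t + 80 = ((1/42)t - 1/42)(-84t^2 - 168t + 2940) + (-30t + 150)
  -84t^2 - 168t + 2940 = ((14/5)t + 98/5)(-30t + 150) + (0)
Last nonzero remainder: -30t + 150. Dividing through by -30 gives the monic gcd t - 5.
Cancel t - 5 from numerator and denominator to get the reduced form.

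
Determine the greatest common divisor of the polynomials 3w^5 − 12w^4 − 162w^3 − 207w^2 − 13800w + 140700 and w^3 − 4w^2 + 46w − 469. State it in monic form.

Repeated division with remainder:
  3w^5 − 12w^4 − 162w^3 − 207w^2 − 13800w + 140700 = (3w^2 − 300)(w^3 − 4w^2 + 46w − 469) + (0)
The last nonzero remainder w^3 − 4w^2 + 46w − 469 is already monic.

w^3 − 4w^2 + 46w − 469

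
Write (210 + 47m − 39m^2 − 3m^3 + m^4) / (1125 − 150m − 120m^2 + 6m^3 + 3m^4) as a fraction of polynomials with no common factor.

(−14 − 5m + m^2)/(−75 + 3m^2)

By polynomial division,
  m^4 − 3m^3 − 39m^2 + 47m + 210 = (1/3)(3m^4 + 6m^3 − 120m^2 − 150m + 1125) + (−5m^3 + m^2 + 97m − 165)
  3m^4 + 6m^3 − 120m^2 − 150m + 1125 = (−(3/5)m − 33/25)(−5m^3 + m^2 + 97m − 165) + (−(1512/25)m^2 − (3024/25)m + 4536/5)
  −5m^3 + m^2 + 97m − 165 = ((125/1512)m − 275/1512)(−(1512/25)m^2 − (3024/25)m + 4536/5) + (0)
Last nonzero remainder: −(1512/25)m^2 − (3024/25)m + 4536/5. Dividing through by −1512/25 gives the monic gcd m^2 + 2m − 15.
Cancel m^2 + 2m − 15 from numerator and denominator to get the reduced form.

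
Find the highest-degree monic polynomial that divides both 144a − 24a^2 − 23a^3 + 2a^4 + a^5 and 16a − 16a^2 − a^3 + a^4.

Repeated division with remainder:
  a^5 + 2a^4 − 23a^3 − 24a^2 + 144a = (a + 3)(a^4 − a^3 − 16a^2 + 16a) + (−4a^3 + 8a^2 + 96a)
  a^4 − a^3 − 16a^2 + 16a = (−(1/4)a − 1/4)(−4a^3 + 8a^2 + 96a) + (10a^2 + 40a)
  −4a^3 + 8a^2 + 96a = (−(2/5)a + 12/5)(10a^2 + 40a) + (0)
Last nonzero remainder: 10a^2 + 40a. Dividing through by 10 gives the monic gcd a^2 + 4a.

4a + a^2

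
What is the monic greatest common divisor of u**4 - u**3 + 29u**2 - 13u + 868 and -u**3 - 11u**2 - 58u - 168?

Euclidean algorithm in ℚ[u]:
  u**4 - u**3 + 29u**2 - 13u + 868 = (-u + 12)(-u**3 - 11u**2 - 58u - 168) + (103u**2 + 515u + 2884)
  -u**3 - 11u**2 - 58u - 168 = (-(1/103)u - 6/103)(103u**2 + 515u + 2884) + (0)
Last nonzero remainder: 103u**2 + 515u + 2884. Dividing through by 103 gives the monic gcd u**2 + 5u + 28.

u**2 + 5u + 28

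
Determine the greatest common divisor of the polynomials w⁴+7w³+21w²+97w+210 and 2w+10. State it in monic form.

w+5

Apply the Euclidean algorithm:
  w⁴+7w³+21w²+97w+210 = ((1/2)w³+w²+(11/2)w+21)(2w+10) + (0)
Last nonzero remainder: 2w+10. Dividing through by 2 gives the monic gcd w+5.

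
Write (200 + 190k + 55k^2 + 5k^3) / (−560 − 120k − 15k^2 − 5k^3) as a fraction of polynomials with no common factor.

(−10 − 7k − k^2)/(28 − k + k^2)

Apply the Euclidean algorithm:
  5k^3 + 55k^2 + 190k + 200 = (−1)(−5k^3 − 15k^2 − 120k − 560) + (40k^2 + 70k − 360)
  −5k^3 − 15k^2 − 120k − 560 = (−(1/8)k − 5/32)(40k^2 + 70k − 360) + (−(2465/16)k − 2465/4)
  40k^2 + 70k − 360 = (−(128/493)k + 288/493)(−(2465/16)k − 2465/4) + (0)
Last nonzero remainder: −(2465/16)k − 2465/4. Dividing through by −2465/16 gives the monic gcd k + 4.
Cancel k + 4 from numerator and denominator to get the reduced form.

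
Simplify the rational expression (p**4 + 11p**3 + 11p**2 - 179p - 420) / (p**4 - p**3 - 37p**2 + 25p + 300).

(p + 7)/(p - 5)

By polynomial division,
  p**4 + 11p**3 + 11p**2 - 179p - 420 = (p**4 - p**3 - 37p**2 + 25p + 300) + (12p**3 + 48p**2 - 204p - 720)
  p**4 - p**3 - 37p**2 + 25p + 300 = ((1/12)p - 5/12)(12p**3 + 48p**2 - 204p - 720) + (0)
Last nonzero remainder: 12p**3 + 48p**2 - 204p - 720. Dividing through by 12 gives the monic gcd p**3 + 4p**2 - 17p - 60.
Cancel p**3 + 4p**2 - 17p - 60 from numerator and denominator to get the reduced form.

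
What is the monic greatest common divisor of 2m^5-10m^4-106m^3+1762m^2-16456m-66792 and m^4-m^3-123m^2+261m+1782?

m^2+14m+33

Apply the Euclidean algorithm:
  2m^5-10m^4-106m^3+1762m^2-16456m-66792 = (2m-8)(m^4-m^3-123m^2+261m+1782) + (132m^3+256m^2-17932m-52536)
  m^4-m^3-123m^2+261m+1782 = ((1/132)m-97/4356)(132m^3+256m^2-17932m-52536) + ((20200/1089)m^2+(282800/1089)m+20200/33)
  132m^3+256m^2-17932m-52536 = ((35937/5050)m-216711/2525)((20200/1089)m^2+(282800/1089)m+20200/33) + (0)
Last nonzero remainder: (20200/1089)m^2+(282800/1089)m+20200/33. Dividing through by 20200/1089 gives the monic gcd m^2+14m+33.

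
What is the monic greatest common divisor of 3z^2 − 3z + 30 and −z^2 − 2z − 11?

Euclidean algorithm in ℚ[z]:
  3z^2 − 3z + 30 = (−3)(−z^2 − 2z − 11) + (−9z − 3)
  −z^2 − 2z − 11 = ((1/9)z + 5/27)(−9z − 3) + (−94/9)
  −9z − 3 = ((81/94)z + 27/94)(−94/9) + (0)
The last nonzero remainder is the constant −94/9, so the polynomials are coprime and gcd = 1.

1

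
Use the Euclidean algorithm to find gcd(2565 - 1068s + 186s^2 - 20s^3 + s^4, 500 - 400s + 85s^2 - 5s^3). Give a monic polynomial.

-5 + s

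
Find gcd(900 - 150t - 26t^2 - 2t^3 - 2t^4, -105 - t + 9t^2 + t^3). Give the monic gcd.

By polynomial division,
  -2t^4 - 2t^3 - 26t^2 - 150t + 900 = (-2t + 16)(t^3 + 9t^2 - t - 105) + (-172t^2 - 344t + 2580)
  t^3 + 9t^2 - t - 105 = (-(1/172)t - 7/172)(-172t^2 - 344t + 2580) + (0)
Last nonzero remainder: -172t^2 - 344t + 2580. Dividing through by -172 gives the monic gcd t^2 + 2t - 15.

-15 + 2t + t^2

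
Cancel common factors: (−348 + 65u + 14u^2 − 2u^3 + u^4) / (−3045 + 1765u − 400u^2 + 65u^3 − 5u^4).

(−4 − u)/(−35 + 5u)

Euclidean algorithm in ℚ[u]:
  u^4 − 2u^3 + 14u^2 + 65u − 348 = (−1/5)(−5u^4 + 65u^3 − 400u^2 + 1765u − 3045) + (11u^3 − 66u^2 + 418u − 957)
  −5u^4 + 65u^3 − 400u^2 + 1765u − 3045 = (−(5/11)u + 35/11)(11u^3 − 66u^2 + 418u − 957) + (0)
Last nonzero remainder: 11u^3 − 66u^2 + 418u − 957. Dividing through by 11 gives the monic gcd u^3 − 6u^2 + 38u − 87.
Cancel u^3 − 6u^2 + 38u − 87 from numerator and denominator to get the reduced form.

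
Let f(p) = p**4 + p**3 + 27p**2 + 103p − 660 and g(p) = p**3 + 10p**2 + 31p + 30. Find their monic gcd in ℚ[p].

Repeated division with remainder:
  p**4 + p**3 + 27p**2 + 103p − 660 = (p − 9)(p**3 + 10p**2 + 31p + 30) + (86p**2 + 352p − 390)
  p**3 + 10p**2 + 31p + 30 = ((1/86)p + 127/1849)(86p**2 + 352p − 390) + ((21000/1849)p + 105000/1849)
  86p**2 + 352p − 390 = ((79507/10500)p − 24037/3500)((21000/1849)p + 105000/1849) + (0)
Last nonzero remainder: (21000/1849)p + 105000/1849. Dividing through by 21000/1849 gives the monic gcd p + 5.

p + 5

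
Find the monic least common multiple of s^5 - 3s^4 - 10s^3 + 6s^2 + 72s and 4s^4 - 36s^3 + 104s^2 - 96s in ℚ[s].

Repeated division with remainder:
  s^5 - 3s^4 - 10s^3 + 6s^2 + 72s = ((1/4)s + 3/2)(4s^4 - 36s^3 + 104s^2 - 96s) + (18s^3 - 126s^2 + 216s)
  4s^4 - 36s^3 + 104s^2 - 96s = ((2/9)s - 4/9)(18s^3 - 126s^2 + 216s) + (0)
Last nonzero remainder: 18s^3 - 126s^2 + 216s. Dividing through by 18 gives the monic gcd s^3 - 7s^2 + 12s.
Then lcm(f, g) = f·g / gcd(f, g); expanding and making the result monic gives the answer.

s^6 - 5s^5 - 4s^4 + 26s^3 + 60s^2 - 144s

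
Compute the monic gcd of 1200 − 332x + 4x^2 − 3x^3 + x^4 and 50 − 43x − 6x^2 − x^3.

50 + 7x + x^2

Euclidean algorithm in ℚ[x]:
  x^4 − 3x^3 + 4x^2 − 332x + 1200 = (−x + 9)(−x^3 − 6x^2 − 43x + 50) + (15x^2 + 105x + 750)
  −x^3 − 6x^2 − 43x + 50 = (−(1/15)x + 1/15)(15x^2 + 105x + 750) + (0)
Last nonzero remainder: 15x^2 + 105x + 750. Dividing through by 15 gives the monic gcd x^2 + 7x + 50.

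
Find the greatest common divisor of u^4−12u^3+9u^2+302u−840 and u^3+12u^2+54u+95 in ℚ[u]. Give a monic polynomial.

By polynomial division,
  u^4−12u^3+9u^2+302u−840 = (u−24)(u^3+12u^2+54u+95) + (243u^2+1503u+1440)
  u^3+12u^2+54u+95 = ((1/243)u+157/6561)(243u^2+1503u+1440) + ((8827/729)u+44135/729)
  243u^2+1503u+1440 = ((177147/8827)u+209952/8827)((8827/729)u+44135/729) + (0)
Last nonzero remainder: (8827/729)u+44135/729. Dividing through by 8827/729 gives the monic gcd u+5.

u+5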